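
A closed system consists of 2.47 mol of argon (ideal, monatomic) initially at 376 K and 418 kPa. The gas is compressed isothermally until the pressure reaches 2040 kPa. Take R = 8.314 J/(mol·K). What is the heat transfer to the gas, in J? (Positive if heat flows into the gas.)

-12200 J

V₁ = nRT₁/P₁ = 2.47×8.314×376/418 = 18.5 L.
Isothermal: T stays 376 K; PV = const ⇒ V₂ = 3.78 L, P₂ = 2040 kPa.
ΔU = 0 (ideal gas, T constant).
W = nRT ln(V₂/V₁) = 2.47×8.314×376×ln(0.205) = -12200 J.
Q = ΔU + W = -12200 J.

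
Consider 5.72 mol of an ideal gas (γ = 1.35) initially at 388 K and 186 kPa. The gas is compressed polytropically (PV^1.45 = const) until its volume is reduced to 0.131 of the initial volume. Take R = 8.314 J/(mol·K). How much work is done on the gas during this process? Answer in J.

61300 J

V₁ = nRT₁/P₁ = 5.72×8.314×388/186 = 99.2 L.
Polytropic n=1.45: T₂ = T₁(V₁/V₂)^(n−1) = 388×(7.63)^0.45 = 968 K; P₂ = P₁(V₁/V₂)^n = 3540 kPa.
W = (P₁V₁−P₂V₂)/(n−1) = (186×99.2−3540×13.0)/0.45 = -61300 J.
Work done on the gas = −W_by = 61300 J.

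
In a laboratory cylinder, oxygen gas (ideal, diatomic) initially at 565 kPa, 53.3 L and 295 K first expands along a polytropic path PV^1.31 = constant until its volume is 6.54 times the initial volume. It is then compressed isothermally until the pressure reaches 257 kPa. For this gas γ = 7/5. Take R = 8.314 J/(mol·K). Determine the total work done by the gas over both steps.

14700 J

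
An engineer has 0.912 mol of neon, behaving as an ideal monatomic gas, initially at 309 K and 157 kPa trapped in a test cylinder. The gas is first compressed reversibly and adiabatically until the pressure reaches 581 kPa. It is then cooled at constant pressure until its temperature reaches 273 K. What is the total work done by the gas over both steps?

V₁ = nRT₁/P₁ = 0.912×8.314×309/157 = 14.9 L.
Step 1 — Adiabatic: T₂/T₁ = (P₂/P₁)^((γ−1)/γ) ⇒ T₂ = 309×(3.70)^0.400 = 522 K; V₂ = 6.81 L.
ΔU = nCvΔT = 0.912×12.5×(522−309) = 2420 J.
Q = 0 for an adiabatic process, so W = −ΔU = -2420 J.
State after step 1: P = 581 kPa, V = 6.81 L, T = 522 K.
Step 2 — Isobaric: P stays 581 kPa; V/T = const ⇒ T₂ = 273 K, V₂ = 3.56 L.
W = PΔV = 581×(3.56−6.81) kPa·L = -1880 J.
ΔU = nCvΔT = 0.912×12.5×(273−522) = -2830 J.
Q = ΔU + W = nCpΔT = -4710 J.
Net over both steps: W = -4300 J, Q = -4710 J, ΔU = -409 J.

-4300 J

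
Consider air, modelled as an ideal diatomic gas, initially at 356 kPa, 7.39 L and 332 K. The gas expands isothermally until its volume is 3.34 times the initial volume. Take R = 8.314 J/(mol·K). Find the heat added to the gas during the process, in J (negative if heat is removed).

3170 J

n = P₁V₁/(RT₁) = 356×7.39/(8.314×332) = 0.953 mol.
Isothermal: T stays 332 K; PV = const ⇒ V₂ = 24.7 L, P₂ = 107 kPa.
ΔU = 0 (ideal gas, T constant).
W = nRT ln(V₂/V₁) = 0.953×8.314×332×ln(3.34) = 3170 J.
Q = ΔU + W = 3170 J.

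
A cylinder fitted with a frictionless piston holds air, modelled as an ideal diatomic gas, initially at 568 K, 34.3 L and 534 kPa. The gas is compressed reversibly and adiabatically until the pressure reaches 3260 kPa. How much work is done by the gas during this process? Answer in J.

n = P₁V₁/(RT₁) = 534×34.3/(8.314×568) = 3.88 mol.
Adiabatic: T₂/T₁ = (P₂/P₁)^((γ−1)/γ) ⇒ T₂ = 568×(6.10)^0.286 = 952 K; V₂ = 9.42 L.
ΔU = nCvΔT = 3.88×20.8×(952−568) = 31000 J.
Q = 0 for an adiabatic process, so W = −ΔU = -31000 J.

-31000 J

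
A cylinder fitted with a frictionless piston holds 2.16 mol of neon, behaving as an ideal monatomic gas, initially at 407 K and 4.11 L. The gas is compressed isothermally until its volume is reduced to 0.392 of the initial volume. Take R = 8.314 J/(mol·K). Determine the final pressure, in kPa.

4540 kPa

P₁ = nRT₁/V₁ = 2.16×8.314×407/4.11 = 1780 kPa.
Isothermal: T stays 407 K; PV = const ⇒ V₂ = 1.61 L, P₂ = 4540 kPa.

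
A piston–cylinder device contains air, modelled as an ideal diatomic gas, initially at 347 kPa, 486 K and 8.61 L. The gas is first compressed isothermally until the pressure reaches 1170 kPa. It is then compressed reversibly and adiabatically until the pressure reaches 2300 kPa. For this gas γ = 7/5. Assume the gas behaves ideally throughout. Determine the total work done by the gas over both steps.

n = P₁V₁/(RT₁) = 347×8.61/(8.314×486) = 0.739 mol.
Step 1 — Isothermal: T stays 486 K; PV = const ⇒ V₂ = 2.55 L, P₂ = 1170 kPa.
ΔU = 0 (ideal gas, T constant).
W = nRT ln(V₂/V₁) = 0.739×8.314×486×ln(0.297) = -3630 J.
Q = ΔU + W = -3630 J.
State after step 1: P = 1170 kPa, V = 2.55 L, T = 486 K.
Step 2 — Adiabatic: T₂/T₁ = (P₂/P₁)^((γ−1)/γ) ⇒ T₂ = 486×(1.97)^0.286 = 590 K; V₂ = 1.58 L.
ΔU = nCvΔT = 0.739×20.8×(590−486) = 1590 J.
Q = 0 for an adiabatic process, so W = −ΔU = -1590 J.
Net over both steps: W = -5220 J, Q = -3630 J, ΔU = 1590 J.

-5220 J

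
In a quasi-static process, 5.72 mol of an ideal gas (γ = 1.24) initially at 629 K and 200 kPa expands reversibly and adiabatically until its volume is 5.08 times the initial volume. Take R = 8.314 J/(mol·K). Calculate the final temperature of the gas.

426 K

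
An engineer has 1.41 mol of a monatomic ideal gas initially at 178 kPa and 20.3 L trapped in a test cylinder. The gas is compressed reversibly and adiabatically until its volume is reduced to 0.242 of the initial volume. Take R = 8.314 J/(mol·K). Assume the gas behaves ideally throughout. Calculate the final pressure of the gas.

T₁ = P₁V₁/(nR) = 178×20.3/(1.41×8.314) = 308 K.
Adiabatic: TV^(γ−1) = const ⇒ T₂ = 308×(4.13)^0.667 = 794 K; PV^γ = const ⇒ P₂ = 1890 kPa.

1890 kPa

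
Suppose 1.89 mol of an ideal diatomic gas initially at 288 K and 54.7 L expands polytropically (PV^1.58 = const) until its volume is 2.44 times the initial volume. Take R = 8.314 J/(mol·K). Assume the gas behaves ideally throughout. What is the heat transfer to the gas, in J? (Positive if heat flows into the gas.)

P₁ = nRT₁/V₁ = 1.89×8.314×288/54.7 = 82.7 kPa.
Polytropic n=1.58: T₂ = T₁(V₁/V₂)^(n−1) = 288×(0.410)^0.58 = 172 K; P₂ = P₁(V₁/V₂)^n = 20.2 kPa.
W = (P₁V₁−P₂V₂)/(n−1) = (82.7×54.7−20.2×133)/0.58 = 3150 J.
ΔU = nCvΔT = 1.89×20.8×(172−288) = -4570 J.
Q = ΔU + W = -1420 J.

-1420 J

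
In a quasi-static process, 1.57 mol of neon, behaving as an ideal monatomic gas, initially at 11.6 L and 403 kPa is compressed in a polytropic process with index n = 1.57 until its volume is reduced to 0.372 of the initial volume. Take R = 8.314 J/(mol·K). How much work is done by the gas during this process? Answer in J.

-6210 J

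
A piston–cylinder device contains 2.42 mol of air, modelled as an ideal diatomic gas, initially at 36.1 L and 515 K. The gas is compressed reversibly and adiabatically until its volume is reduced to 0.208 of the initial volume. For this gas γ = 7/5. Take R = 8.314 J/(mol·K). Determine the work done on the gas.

P₁ = nRT₁/V₁ = 2.42×8.314×515/36.1 = 287 kPa.
Adiabatic: TV^(γ−1) = const ⇒ T₂ = 515×(4.81)^0.400 = 965 K; PV^γ = const ⇒ P₂ = 2590 kPa.
ΔU = nCvΔT = 2.42×20.8×(965−515) = 22600 J.
Q = 0 for an adiabatic process, so W = −ΔU = -22600 J.
Work done on the gas = −W_by = 22600 J.

22600 J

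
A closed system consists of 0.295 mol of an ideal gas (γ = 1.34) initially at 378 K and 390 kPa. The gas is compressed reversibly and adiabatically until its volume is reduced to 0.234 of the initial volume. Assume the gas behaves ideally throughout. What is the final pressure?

2730 kPa

V₁ = nRT₁/P₁ = 0.295×8.314×378/390 = 2.38 L.
Adiabatic: TV^(γ−1) = const ⇒ T₂ = 378×(4.27)^0.340 = 619 K; PV^γ = const ⇒ P₂ = 2730 kPa.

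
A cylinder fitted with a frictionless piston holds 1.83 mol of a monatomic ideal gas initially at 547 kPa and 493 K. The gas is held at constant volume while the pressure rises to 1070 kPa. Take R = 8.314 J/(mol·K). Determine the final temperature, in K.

V₁ = nRT₁/P₁ = 1.83×8.314×493/547 = 13.7 L.
Isochoric: V stays 13.7 L; P/T = const ⇒ T₂ = 964 K, P₂ = 1070 kPa.

964 K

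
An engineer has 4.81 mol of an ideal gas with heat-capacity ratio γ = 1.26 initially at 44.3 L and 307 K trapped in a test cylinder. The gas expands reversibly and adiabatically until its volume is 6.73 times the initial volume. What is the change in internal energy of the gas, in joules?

-18500 J

P₁ = nRT₁/V₁ = 4.81×8.314×307/44.3 = 277 kPa.
Adiabatic: TV^(γ−1) = const ⇒ T₂ = 307×(0.149)^0.260 = 187 K; PV^γ = const ⇒ P₂ = 25.1 kPa.
For an ideal gas ΔU = nCvΔT with Cv = R/(γ−1) = 32.0 J/(mol·K).
ΔU = 4.81×32.0×(187−307) = -18500 J.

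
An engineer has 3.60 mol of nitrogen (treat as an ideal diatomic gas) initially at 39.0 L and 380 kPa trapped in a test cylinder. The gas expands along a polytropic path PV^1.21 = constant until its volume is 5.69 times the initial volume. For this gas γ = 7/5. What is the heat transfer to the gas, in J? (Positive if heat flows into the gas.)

10300 J

T₁ = P₁V₁/(nR) = 380×39.0/(3.60×8.314) = 495 K.
Polytropic n=1.21: T₂ = T₁(V₁/V₂)^(n−1) = 495×(0.176)^0.21 = 344 K; P₂ = P₁(V₁/V₂)^n = 46.4 kPa.
W = (P₁V₁−P₂V₂)/(n−1) = (380×39.0−46.4×222)/0.21 = 21600 J.
ΔU = nCvΔT = 3.60×20.8×(344−495) = -11300 J.
Q = ΔU + W = 10300 J.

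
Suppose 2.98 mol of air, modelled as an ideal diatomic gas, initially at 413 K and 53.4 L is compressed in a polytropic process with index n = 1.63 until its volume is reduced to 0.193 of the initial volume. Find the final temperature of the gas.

1160 K

P₁ = nRT₁/V₁ = 2.98×8.314×413/53.4 = 192 kPa.
Polytropic n=1.63: T₂ = T₁(V₁/V₂)^(n−1) = 413×(5.18)^0.63 = 1160 K; P₂ = P₁(V₁/V₂)^n = 2800 kPa.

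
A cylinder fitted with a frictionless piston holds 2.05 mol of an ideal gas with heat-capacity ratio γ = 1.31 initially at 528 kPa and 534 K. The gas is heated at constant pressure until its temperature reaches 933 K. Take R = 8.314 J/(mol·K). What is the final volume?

30.1 L

V₁ = nRT₁/P₁ = 2.05×8.314×534/528 = 17.2 L.
Isobaric: P stays 528 kPa; V/T = const ⇒ T₂ = 933 K, V₂ = 30.1 L.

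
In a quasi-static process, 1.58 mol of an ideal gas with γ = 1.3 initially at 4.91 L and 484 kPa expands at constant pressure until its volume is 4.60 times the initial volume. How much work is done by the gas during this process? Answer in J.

T₁ = P₁V₁/(nR) = 484×4.91/(1.58×8.314) = 181 K.
Isobaric: P stays 484 kPa; V/T = const ⇒ T₂ = 832 K, V₂ = 22.6 L.
W = PΔV = 484×(22.6−4.91) kPa·L = 8560 J.

8560 J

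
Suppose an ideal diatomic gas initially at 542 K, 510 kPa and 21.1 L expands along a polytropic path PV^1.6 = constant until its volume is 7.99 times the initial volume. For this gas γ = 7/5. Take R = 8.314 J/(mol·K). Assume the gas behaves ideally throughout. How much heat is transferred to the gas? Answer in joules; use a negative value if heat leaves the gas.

-6390 J

n = P₁V₁/(RT₁) = 510×21.1/(8.314×542) = 2.39 mol.
Polytropic n=1.6: T₂ = T₁(V₁/V₂)^(n−1) = 542×(0.125)^0.60 = 156 K; P₂ = P₁(V₁/V₂)^n = 18.3 kPa.
W = (P₁V₁−P₂V₂)/(n−1) = (510×21.1−18.3×169)/0.60 = 12800 J.
ΔU = nCvΔT = 2.39×20.8×(156−542) = -19200 J.
Q = ΔU + W = -6390 J.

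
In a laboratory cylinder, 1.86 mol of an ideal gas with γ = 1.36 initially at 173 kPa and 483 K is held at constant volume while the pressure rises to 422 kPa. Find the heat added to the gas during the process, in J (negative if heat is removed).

29900 J

V₁ = nRT₁/P₁ = 1.86×8.314×483/173 = 43.2 L.
Isochoric: V stays 43.2 L; P/T = const ⇒ T₂ = 1180 K, P₂ = 422 kPa.
W = 0 (no volume change).
ΔU = nCvΔT = 1.86×23.1×(1180−483) = 29900 J.
Q = ΔU = 29900 J.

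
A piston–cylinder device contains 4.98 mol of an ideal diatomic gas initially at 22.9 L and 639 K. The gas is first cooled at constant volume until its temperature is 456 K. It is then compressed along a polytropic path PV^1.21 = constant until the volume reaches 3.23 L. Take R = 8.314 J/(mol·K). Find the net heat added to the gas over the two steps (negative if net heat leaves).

P₁ = nRT₁/V₁ = 4.98×8.314×639/22.9 = 1160 kPa.
Step 1 — Isochoric: V stays 22.9 L; P/T = const ⇒ T₂ = 456 K, P₂ = 824 kPa.
W = 0 (no volume change).
ΔU = nCvΔT = 4.98×20.8×(456−639) = -18900 J.
Q = ΔU = -18900 J.
State after step 1: P = 824 kPa, V = 22.9 L, T = 456 K.
Step 2 — Polytropic n=1.21: T₂ = T₁(V₁/V₂)^(n−1) = 456×(7.09)^0.21 = 688 K; P₂ = P₁(V₁/V₂)^n = 8820 kPa.
W = (P₁V₁−P₂V₂)/(n−1) = (824×22.9−8820×3.23)/0.21 = -45700 J.
ΔU = nCvΔT = 4.98×20.8×(688−456) = 24000 J.
Q = ΔU + W = -21700 J.
Net over both steps: W = -45700 J, Q = -40700 J, ΔU = 5070 J.

-40700 J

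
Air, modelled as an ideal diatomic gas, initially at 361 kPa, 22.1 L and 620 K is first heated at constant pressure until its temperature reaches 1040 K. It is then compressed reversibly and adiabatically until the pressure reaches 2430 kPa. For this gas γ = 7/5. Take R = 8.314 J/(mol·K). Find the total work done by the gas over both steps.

-18800 J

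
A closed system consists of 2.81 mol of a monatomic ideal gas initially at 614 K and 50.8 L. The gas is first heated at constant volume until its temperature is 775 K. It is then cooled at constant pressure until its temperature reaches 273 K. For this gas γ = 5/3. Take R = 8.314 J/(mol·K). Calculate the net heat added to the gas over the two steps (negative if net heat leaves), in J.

P₁ = nRT₁/V₁ = 2.81×8.314×614/50.8 = 282 kPa.
Step 1 — Isochoric: V stays 50.8 L; P/T = const ⇒ T₂ = 775 K, P₂ = 356 kPa.
W = 0 (no volume change).
ΔU = nCvΔT = 2.81×12.5×(775−614) = 5640 J.
Q = ΔU = 5640 J.
State after step 1: P = 356 kPa, V = 50.8 L, T = 775 K.
Step 2 — Isobaric: P stays 356 kPa; V/T = const ⇒ T₂ = 273 K, V₂ = 17.9 L.
W = PΔV = 356×(17.9−50.8) kPa·L = -11700 J.
ΔU = nCvΔT = 2.81×12.5×(273−775) = -17600 J.
Q = ΔU + W = nCpΔT = -29300 J.
Net over both steps: W = -11700 J, Q = -23700 J, ΔU = -11900 J.

-23700 J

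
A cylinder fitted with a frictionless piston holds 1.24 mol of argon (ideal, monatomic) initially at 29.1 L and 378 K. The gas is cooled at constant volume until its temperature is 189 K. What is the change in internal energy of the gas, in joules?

P₁ = nRT₁/V₁ = 1.24×8.314×378/29.1 = 134 kPa.
Isochoric: V stays 29.1 L; P/T = const ⇒ T₂ = 189 K, P₂ = 67.0 kPa.
For an ideal gas ΔU = nCvΔT with Cv = (3/2)R = 12.5 J/(mol·K).
ΔU = 1.24×12.5×(189−378) = -2920 J.

-2920 J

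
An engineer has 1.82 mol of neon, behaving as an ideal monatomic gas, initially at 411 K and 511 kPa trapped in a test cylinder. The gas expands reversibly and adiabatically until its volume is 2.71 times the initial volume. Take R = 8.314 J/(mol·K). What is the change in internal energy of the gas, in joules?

-4530 J

V₁ = nRT₁/P₁ = 1.82×8.314×411/511 = 12.2 L.
Adiabatic: TV^(γ−1) = const ⇒ T₂ = 411×(0.369)^0.667 = 211 K; PV^γ = const ⇒ P₂ = 97.0 kPa.
For an ideal gas ΔU = nCvΔT with Cv = (3/2)R = 12.5 J/(mol·K).
ΔU = 1.82×12.5×(211−411) = -4530 J.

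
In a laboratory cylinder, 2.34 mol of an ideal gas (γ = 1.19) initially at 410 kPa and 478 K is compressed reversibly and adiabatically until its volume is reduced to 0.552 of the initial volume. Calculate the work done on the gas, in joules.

5850 J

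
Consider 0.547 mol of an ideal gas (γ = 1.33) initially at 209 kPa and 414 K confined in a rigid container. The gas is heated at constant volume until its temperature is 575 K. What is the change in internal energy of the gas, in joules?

2220 J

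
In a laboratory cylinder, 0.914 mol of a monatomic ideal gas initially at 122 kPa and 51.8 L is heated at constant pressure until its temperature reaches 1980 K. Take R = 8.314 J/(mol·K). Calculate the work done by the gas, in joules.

T₁ = P₁V₁/(nR) = 122×51.8/(0.914×8.314) = 832 K.
Isobaric: P stays 122 kPa; V/T = const ⇒ T₂ = 1980 K, V₂ = 123 L.
W = PΔV = 122×(123−51.8) kPa·L = 8730 J.

8730 J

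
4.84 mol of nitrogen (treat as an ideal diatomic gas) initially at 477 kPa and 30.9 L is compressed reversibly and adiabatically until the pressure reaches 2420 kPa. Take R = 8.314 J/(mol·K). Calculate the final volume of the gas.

9.69 L

T₁ = P₁V₁/(nR) = 477×30.9/(4.84×8.314) = 366 K.
Adiabatic: T₂/T₁ = (P₂/P₁)^((γ−1)/γ) ⇒ T₂ = 366×(5.07)^0.286 = 583 K; V₂ = 9.69 L.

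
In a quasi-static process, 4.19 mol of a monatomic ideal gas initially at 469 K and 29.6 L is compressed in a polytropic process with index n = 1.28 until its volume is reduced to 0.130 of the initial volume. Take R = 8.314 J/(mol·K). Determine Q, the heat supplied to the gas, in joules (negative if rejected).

P₁ = nRT₁/V₁ = 4.19×8.314×469/29.6 = 552 kPa.
Polytropic n=1.28: T₂ = T₁(V₁/V₂)^(n−1) = 469×(7.69)^0.28 = 830 K; P₂ = P₁(V₁/V₂)^n = 7520 kPa.
W = (P₁V₁−P₂V₂)/(n−1) = (552×29.6−7520×3.85)/0.28 = -45000 J.
ΔU = nCvΔT = 4.19×12.5×(830−469) = 18900 J.
Q = ΔU + W = -26100 J.

-26100 J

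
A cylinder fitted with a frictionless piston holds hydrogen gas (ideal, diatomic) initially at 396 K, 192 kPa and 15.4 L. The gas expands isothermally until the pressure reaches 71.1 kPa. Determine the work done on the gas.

-2940 J

n = P₁V₁/(RT₁) = 192×15.4/(8.314×396) = 0.898 mol.
Isothermal: T stays 396 K; PV = const ⇒ V₂ = 41.6 L, P₂ = 71.1 kPa.
W = nRT ln(V₂/V₁) = 0.898×8.314×396×ln(2.70) = 2940 J.
Work done on the gas = −W_by = -2940 J.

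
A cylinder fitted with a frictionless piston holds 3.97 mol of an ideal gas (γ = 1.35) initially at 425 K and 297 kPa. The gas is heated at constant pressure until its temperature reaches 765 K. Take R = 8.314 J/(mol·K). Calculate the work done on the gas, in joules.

-11200 J

V₁ = nRT₁/P₁ = 3.97×8.314×425/297 = 47.2 L.
Isobaric: P stays 297 kPa; V/T = const ⇒ T₂ = 765 K, V₂ = 85.0 L.
W = PΔV = 297×(85.0−47.2) kPa·L = 11200 J.
Work done on the gas = −W_by = -11200 J.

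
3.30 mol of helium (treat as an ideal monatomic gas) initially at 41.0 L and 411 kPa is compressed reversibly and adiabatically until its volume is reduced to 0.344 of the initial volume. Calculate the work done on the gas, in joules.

26200 J

T₁ = P₁V₁/(nR) = 411×41.0/(3.30×8.314) = 614 K.
Adiabatic: TV^(γ−1) = const ⇒ T₂ = 614×(2.91)^0.667 = 1250 K; PV^γ = const ⇒ P₂ = 2430 kPa.
ΔU = nCvΔT = 3.30×12.5×(1250−614) = 26200 J.
Q = 0 for an adiabatic process, so W = −ΔU = -26200 J.
Work done on the gas = −W_by = 26200 J.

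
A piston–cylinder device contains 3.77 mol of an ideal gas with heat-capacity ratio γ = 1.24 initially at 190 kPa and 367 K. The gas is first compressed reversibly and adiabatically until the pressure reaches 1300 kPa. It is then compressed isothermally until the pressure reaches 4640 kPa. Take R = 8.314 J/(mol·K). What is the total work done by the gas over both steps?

-42800 J

V₁ = nRT₁/P₁ = 3.77×8.314×367/190 = 60.5 L.
Step 1 — Adiabatic: T₂/T₁ = (P₂/P₁)^((γ−1)/γ) ⇒ T₂ = 367×(6.84)^0.194 = 532 K; V₂ = 12.8 L.
ΔU = nCvΔT = 3.77×34.6×(532−367) = 21600 J.
Q = 0 for an adiabatic process, so W = −ΔU = -21600 J.
State after step 1: P = 1300 kPa, V = 12.8 L, T = 532 K.
Step 2 — Isothermal: T stays 532 K; PV = const ⇒ V₂ = 3.60 L, P₂ = 4640 kPa.
ΔU = 0 (ideal gas, T constant).
W = nRT ln(V₂/V₁) = 3.77×8.314×532×ln(0.280) = -21200 J.
Q = ΔU + W = -21200 J.
Net over both steps: W = -42800 J, Q = -21200 J, ΔU = 21600 J.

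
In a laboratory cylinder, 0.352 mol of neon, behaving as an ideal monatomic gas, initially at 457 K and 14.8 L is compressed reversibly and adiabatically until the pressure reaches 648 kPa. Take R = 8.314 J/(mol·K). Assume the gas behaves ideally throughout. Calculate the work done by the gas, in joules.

P₁ = nRT₁/V₁ = 0.352×8.314×457/14.8 = 90.4 kPa.
Adiabatic: T₂/T₁ = (P₂/P₁)^((γ−1)/γ) ⇒ T₂ = 457×(7.17)^0.400 = 1000 K; V₂ = 4.54 L.
ΔU = nCvΔT = 0.352×12.5×(1000−457) = 2410 J.
Q = 0 for an adiabatic process, so W = −ΔU = -2410 J.

-2410 J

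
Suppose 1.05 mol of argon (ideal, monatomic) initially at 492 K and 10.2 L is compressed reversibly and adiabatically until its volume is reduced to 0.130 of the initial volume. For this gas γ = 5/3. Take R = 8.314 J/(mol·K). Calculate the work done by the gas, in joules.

-18700 J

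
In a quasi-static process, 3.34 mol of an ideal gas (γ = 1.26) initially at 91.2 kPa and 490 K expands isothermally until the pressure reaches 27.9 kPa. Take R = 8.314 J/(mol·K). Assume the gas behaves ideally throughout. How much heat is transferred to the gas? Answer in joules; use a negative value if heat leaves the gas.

V₁ = nRT₁/P₁ = 3.34×8.314×490/91.2 = 149 L.
Isothermal: T stays 490 K; PV = const ⇒ V₂ = 488 L, P₂ = 27.9 kPa.
ΔU = 0 (ideal gas, T constant).
W = nRT ln(V₂/V₁) = 3.34×8.314×490×ln(3.27) = 16100 J.
Q = ΔU + W = 16100 J.

16100 J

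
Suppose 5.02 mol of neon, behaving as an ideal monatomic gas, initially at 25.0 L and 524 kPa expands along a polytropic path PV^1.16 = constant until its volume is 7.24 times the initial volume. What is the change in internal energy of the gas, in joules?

-5330 J

T₁ = P₁V₁/(nR) = 524×25.0/(5.02×8.314) = 314 K.
Polytropic n=1.16: T₂ = T₁(V₁/V₂)^(n−1) = 314×(0.138)^0.16 = 229 K; P₂ = P₁(V₁/V₂)^n = 52.7 kPa.
For an ideal gas ΔU = nCvΔT with Cv = (3/2)R = 12.5 J/(mol·K).
ΔU = 5.02×12.5×(229−314) = -5330 J.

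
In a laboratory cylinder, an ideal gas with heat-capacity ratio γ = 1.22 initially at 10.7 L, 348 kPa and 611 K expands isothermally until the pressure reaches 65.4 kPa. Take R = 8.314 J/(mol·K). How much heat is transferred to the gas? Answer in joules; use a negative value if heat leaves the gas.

6220 J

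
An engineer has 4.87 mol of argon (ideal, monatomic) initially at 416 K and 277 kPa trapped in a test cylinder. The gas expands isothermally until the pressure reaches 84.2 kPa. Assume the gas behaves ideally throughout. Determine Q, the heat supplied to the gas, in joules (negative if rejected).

20100 J

V₁ = nRT₁/P₁ = 4.87×8.314×416/277 = 60.8 L.
Isothermal: T stays 416 K; PV = const ⇒ V₂ = 200 L, P₂ = 84.2 kPa.
ΔU = 0 (ideal gas, T constant).
W = nRT ln(V₂/V₁) = 4.87×8.314×416×ln(3.29) = 20100 J.
Q = ΔU + W = 20100 J.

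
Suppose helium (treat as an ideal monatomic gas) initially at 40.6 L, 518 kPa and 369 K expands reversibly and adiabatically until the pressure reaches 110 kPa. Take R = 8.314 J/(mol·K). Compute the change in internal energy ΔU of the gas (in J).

-14600 J

n = P₁V₁/(RT₁) = 518×40.6/(8.314×369) = 6.86 mol.
Adiabatic: T₂/T₁ = (P₂/P₁)^((γ−1)/γ) ⇒ T₂ = 369×(0.212)^0.400 = 199 K; V₂ = 103 L.
For an ideal gas ΔU = nCvΔT with Cv = (3/2)R = 12.5 J/(mol·K).
ΔU = 6.86×12.5×(199−369) = -14600 J.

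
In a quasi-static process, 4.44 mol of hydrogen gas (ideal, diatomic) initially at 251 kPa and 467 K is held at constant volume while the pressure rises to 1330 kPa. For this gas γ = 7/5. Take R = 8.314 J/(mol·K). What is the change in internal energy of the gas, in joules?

V₁ = nRT₁/P₁ = 4.44×8.314×467/251 = 68.7 L.
Isochoric: V stays 68.7 L; P/T = const ⇒ T₂ = 2470 K, P₂ = 1330 kPa.
For an ideal gas ΔU = nCvΔT with Cv = (5/2)R = 20.8 J/(mol·K).
ΔU = 4.44×20.8×(2470−467) = 185000 J.

185000 J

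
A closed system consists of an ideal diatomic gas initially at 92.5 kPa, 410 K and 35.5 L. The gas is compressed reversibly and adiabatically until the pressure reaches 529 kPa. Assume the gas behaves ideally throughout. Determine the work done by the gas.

-5300 J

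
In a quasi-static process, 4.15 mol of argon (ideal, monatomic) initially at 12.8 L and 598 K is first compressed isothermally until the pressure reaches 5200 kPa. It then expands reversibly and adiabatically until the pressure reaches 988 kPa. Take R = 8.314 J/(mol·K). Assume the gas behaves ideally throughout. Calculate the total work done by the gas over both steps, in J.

P₁ = nRT₁/V₁ = 4.15×8.314×598/12.8 = 1610 kPa.
Step 1 — Isothermal: T stays 598 K; PV = const ⇒ V₂ = 3.97 L, P₂ = 5200 kPa.
ΔU = 0 (ideal gas, T constant).
W = nRT ln(V₂/V₁) = 4.15×8.314×598×ln(0.310) = -24200 J.
Q = ΔU + W = -24200 J.
State after step 1: P = 5200 kPa, V = 3.97 L, T = 598 K.
Step 2 — Adiabatic: T₂/T₁ = (P₂/P₁)^((γ−1)/γ) ⇒ T₂ = 598×(0.190)^0.400 = 308 K; V₂ = 10.7 L.
ΔU = nCvΔT = 4.15×12.5×(308−598) = -15000 J.
Q = 0 for an adiabatic process, so W = −ΔU = 15000 J.
Net over both steps: W = -9140 J, Q = -24200 J, ΔU = -15000 J.

-9140 J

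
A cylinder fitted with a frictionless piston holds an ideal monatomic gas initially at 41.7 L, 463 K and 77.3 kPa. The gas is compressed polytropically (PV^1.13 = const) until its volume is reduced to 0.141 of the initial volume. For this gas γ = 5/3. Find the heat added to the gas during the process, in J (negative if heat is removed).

-5790 J

n = P₁V₁/(RT₁) = 77.3×41.7/(8.314×463) = 0.837 mol.
Polytropic n=1.13: T₂ = T₁(V₁/V₂)^(n−1) = 463×(7.09)^0.13 = 597 K; P₂ = P₁(V₁/V₂)^n = 707 kPa.
W = (P₁V₁−P₂V₂)/(n−1) = (77.3×41.7−707×5.88)/0.13 = -7190 J.
ΔU = nCvΔT = 0.837×12.5×(597−463) = 1400 J.
Q = ΔU + W = -5790 J.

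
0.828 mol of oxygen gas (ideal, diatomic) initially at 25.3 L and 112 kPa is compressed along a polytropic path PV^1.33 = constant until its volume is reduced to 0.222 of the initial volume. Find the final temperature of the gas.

T₁ = P₁V₁/(nR) = 112×25.3/(0.828×8.314) = 412 K.
Polytropic n=1.33: T₂ = T₁(V₁/V₂)^(n−1) = 412×(4.50)^0.33 = 676 K; P₂ = P₁(V₁/V₂)^n = 829 kPa.

676 K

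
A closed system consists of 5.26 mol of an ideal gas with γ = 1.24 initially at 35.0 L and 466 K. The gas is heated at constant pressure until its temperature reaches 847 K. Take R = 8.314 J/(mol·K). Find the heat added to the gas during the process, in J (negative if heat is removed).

P₁ = nRT₁/V₁ = 5.26×8.314×466/35.0 = 582 kPa.
Isobaric: P stays 582 kPa; V/T = const ⇒ T₂ = 847 K, V₂ = 63.6 L.
W = PΔV = 582×(63.6−35.0) kPa·L = 16700 J.
ΔU = nCvΔT = 5.26×34.6×(847−466) = 69400 J.
Q = ΔU + W = nCpΔT = 86100 J.

86100 J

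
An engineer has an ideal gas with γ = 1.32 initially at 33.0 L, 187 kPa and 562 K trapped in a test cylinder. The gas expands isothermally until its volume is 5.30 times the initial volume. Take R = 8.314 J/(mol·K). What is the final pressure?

35.3 kPa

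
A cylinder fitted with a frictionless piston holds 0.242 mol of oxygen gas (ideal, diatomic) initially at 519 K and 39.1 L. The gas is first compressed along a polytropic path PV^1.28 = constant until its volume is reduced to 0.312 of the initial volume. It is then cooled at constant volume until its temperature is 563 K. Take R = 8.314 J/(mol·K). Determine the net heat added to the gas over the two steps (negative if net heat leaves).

-1220 J

P₁ = nRT₁/V₁ = 0.242×8.314×519/39.1 = 26.7 kPa.
Step 1 — Polytropic n=1.28: T₂ = T₁(V₁/V₂)^(n−1) = 519×(3.21)^0.28 = 719 K; P₂ = P₁(V₁/V₂)^n = 119 kPa.
W = (P₁V₁−P₂V₂)/(n−1) = (26.7×39.1−119×12.2)/0.28 = -1440 J.
ΔU = nCvΔT = 0.242×20.8×(719−519) = 1010 J.
Q = ΔU + W = -431 J.
State after step 1: P = 119 kPa, V = 12.2 L, T = 719 K.
Step 2 — Isochoric: V stays 12.2 L; P/T = const ⇒ T₂ = 563 K, P₂ = 92.9 kPa.
W = 0 (no volume change).
ΔU = nCvΔT = 0.242×20.8×(563−719) = -785 J.
Q = ΔU = -785 J.
Net over both steps: W = -1440 J, Q = -1220 J, ΔU = 221 J.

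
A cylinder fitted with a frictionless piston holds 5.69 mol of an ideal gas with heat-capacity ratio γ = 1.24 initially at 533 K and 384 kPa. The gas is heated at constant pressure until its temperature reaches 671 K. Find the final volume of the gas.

82.7 L

V₁ = nRT₁/P₁ = 5.69×8.314×533/384 = 65.7 L.
Isobaric: P stays 384 kPa; V/T = const ⇒ T₂ = 671 K, V₂ = 82.7 L.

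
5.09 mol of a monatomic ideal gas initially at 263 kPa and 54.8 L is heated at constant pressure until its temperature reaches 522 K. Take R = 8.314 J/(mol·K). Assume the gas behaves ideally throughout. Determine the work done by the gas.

7680 J

T₁ = P₁V₁/(nR) = 263×54.8/(5.09×8.314) = 341 K.
Isobaric: P stays 263 kPa; V/T = const ⇒ T₂ = 522 K, V₂ = 84.0 L.
W = PΔV = 263×(84.0−54.8) kPa·L = 7680 J.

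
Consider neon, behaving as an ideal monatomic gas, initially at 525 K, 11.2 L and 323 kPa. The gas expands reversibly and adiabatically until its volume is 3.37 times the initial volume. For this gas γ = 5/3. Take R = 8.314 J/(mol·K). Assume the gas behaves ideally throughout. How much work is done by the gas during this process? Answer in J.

3010 J

n = P₁V₁/(RT₁) = 323×11.2/(8.314×525) = 0.829 mol.
Adiabatic: TV^(γ−1) = const ⇒ T₂ = 525×(0.297)^0.667 = 234 K; PV^γ = const ⇒ P₂ = 42.6 kPa.
ΔU = nCvΔT = 0.829×12.5×(234−525) = -3010 J.
Q = 0 for an adiabatic process, so W = −ΔU = 3010 J.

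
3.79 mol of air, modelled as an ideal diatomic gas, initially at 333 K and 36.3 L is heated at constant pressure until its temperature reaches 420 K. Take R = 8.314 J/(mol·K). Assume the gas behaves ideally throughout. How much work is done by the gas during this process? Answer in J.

P₁ = nRT₁/V₁ = 3.79×8.314×333/36.3 = 289 kPa.
Isobaric: P stays 289 kPa; V/T = const ⇒ T₂ = 420 K, V₂ = 45.8 L.
W = PΔV = 289×(45.8−36.3) kPa·L = 2740 J.

2740 J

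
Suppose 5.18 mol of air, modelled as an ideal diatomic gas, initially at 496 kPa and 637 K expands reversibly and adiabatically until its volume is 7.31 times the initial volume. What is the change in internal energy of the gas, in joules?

V₁ = nRT₁/P₁ = 5.18×8.314×637/496 = 55.3 L.
Adiabatic: TV^(γ−1) = const ⇒ T₂ = 637×(0.137)^0.400 = 287 K; PV^γ = const ⇒ P₂ = 30.6 kPa.
For an ideal gas ΔU = nCvΔT with Cv = (5/2)R = 20.8 J/(mol·K).
ΔU = 5.18×20.8×(287−637) = -37600 J.

-37600 J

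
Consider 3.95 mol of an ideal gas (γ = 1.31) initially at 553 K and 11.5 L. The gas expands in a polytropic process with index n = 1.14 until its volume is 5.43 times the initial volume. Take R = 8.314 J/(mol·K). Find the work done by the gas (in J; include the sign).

P₁ = nRT₁/V₁ = 3.95×8.314×553/11.5 = 1580 kPa.
Polytropic n=1.14: T₂ = T₁(V₁/V₂)^(n−1) = 553×(0.184)^0.14 = 436 K; P₂ = P₁(V₁/V₂)^n = 229 kPa.
W = (P₁V₁−P₂V₂)/(n−1) = (1580×11.5−229×62.4)/0.14 = 27400 J.

27400 J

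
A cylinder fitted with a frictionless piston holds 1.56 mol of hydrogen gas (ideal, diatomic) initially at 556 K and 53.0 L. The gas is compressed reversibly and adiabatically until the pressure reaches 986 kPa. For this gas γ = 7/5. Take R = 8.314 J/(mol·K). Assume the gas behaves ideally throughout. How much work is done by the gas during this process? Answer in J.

P₁ = nRT₁/V₁ = 1.56×8.314×556/53.0 = 136 kPa.
Adiabatic: T₂/T₁ = (P₂/P₁)^((γ−1)/γ) ⇒ T₂ = 556×(7.25)^0.286 = 979 K; V₂ = 12.9 L.
ΔU = nCvΔT = 1.56×20.8×(979−556) = 13700 J.
Q = 0 for an adiabatic process, so W = −ΔU = -13700 J.

-13700 J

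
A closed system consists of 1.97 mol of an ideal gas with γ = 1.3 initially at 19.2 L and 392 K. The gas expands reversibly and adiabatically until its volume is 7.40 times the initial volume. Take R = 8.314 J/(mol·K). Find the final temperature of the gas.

P₁ = nRT₁/V₁ = 1.97×8.314×392/19.2 = 334 kPa.
Adiabatic: TV^(γ−1) = const ⇒ T₂ = 392×(0.135)^0.300 = 215 K; PV^γ = const ⇒ P₂ = 24.8 kPa.

215 K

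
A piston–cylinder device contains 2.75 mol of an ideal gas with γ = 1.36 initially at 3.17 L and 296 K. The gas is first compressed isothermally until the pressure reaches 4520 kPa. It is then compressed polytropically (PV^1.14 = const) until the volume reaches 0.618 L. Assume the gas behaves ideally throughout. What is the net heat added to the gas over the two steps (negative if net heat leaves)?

P₁ = nRT₁/V₁ = 2.75×8.314×296/3.17 = 2130 kPa.
Step 1 — Isothermal: T stays 296 K; PV = const ⇒ V₂ = 1.50 L, P₂ = 4520 kPa.
ΔU = 0 (ideal gas, T constant).
W = nRT ln(V₂/V₁) = 2.75×8.314×296×ln(0.472) = -5080 J.
Q = ΔU + W = -5080 J.
State after step 1: P = 4520 kPa, V = 1.50 L, T = 296 K.
Step 2 — Polytropic n=1.14: T₂ = T₁(V₁/V₂)^(n−1) = 296×(2.42)^0.14 = 335 K; P₂ = P₁(V₁/V₂)^n = 12400 kPa.
W = (P₁V₁−P₂V₂)/(n−1) = (4520×1.50−12400×0.618)/0.14 = -6380 J.
ΔU = nCvΔT = 2.75×23.1×(335−296) = 2480 J.
Q = ΔU + W = -3900 J.
Net over both steps: W = -11500 J, Q = -8970 J, ΔU = 2480 J.

-8970 J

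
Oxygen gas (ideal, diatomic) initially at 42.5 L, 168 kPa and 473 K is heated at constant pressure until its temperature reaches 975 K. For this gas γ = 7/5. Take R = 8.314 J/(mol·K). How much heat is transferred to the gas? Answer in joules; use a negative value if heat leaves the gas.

n = P₁V₁/(RT₁) = 168×42.5/(8.314×473) = 1.82 mol.
Isobaric: P stays 168 kPa; V/T = const ⇒ T₂ = 975 K, V₂ = 87.6 L.
W = PΔV = 168×(87.6−42.5) kPa·L = 7580 J.
ΔU = nCvΔT = 1.82×20.8×(975−473) = 18900 J.
Q = ΔU + W = nCpΔT = 26500 J.

26500 J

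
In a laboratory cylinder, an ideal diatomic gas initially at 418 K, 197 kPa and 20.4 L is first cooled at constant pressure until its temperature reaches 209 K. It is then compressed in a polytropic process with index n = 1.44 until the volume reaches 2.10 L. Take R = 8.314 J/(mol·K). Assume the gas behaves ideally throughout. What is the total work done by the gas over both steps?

n = P₁V₁/(RT₁) = 197×20.4/(8.314×418) = 1.16 mol.
Step 1 — Isobaric: P stays 197 kPa; V/T = const ⇒ T₂ = 209 K, V₂ = 10.2 L.
W = PΔV = 197×(10.2−20.4) kPa·L = -2010 J.
ΔU = nCvΔT = 1.16×20.8×(209−418) = -5020 J.
Q = ΔU + W = nCpΔT = -7030 J.
State after step 1: P = 197 kPa, V = 10.2 L, T = 209 K.
Step 2 — Polytropic n=1.44: T₂ = T₁(V₁/V₂)^(n−1) = 209×(4.86)^0.44 = 419 K; P₂ = P₁(V₁/V₂)^n = 1920 kPa.
W = (P₁V₁−P₂V₂)/(n−1) = (197×10.2−1920×2.10)/0.44 = -4590 J.
ΔU = nCvΔT = 1.16×20.8×(419−209) = 5050 J.
Q = ΔU + W = 459 J.
Net over both steps: W = -6600 J, Q = -6570 J, ΔU = 22.6 J.

-6600 J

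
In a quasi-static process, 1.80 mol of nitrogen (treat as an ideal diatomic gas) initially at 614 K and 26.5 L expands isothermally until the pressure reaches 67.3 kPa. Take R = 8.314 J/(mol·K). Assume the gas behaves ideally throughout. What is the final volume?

P₁ = nRT₁/V₁ = 1.80×8.314×614/26.5 = 347 kPa.
Isothermal: T stays 614 K; PV = const ⇒ V₂ = 137 L, P₂ = 67.3 kPa.

137 L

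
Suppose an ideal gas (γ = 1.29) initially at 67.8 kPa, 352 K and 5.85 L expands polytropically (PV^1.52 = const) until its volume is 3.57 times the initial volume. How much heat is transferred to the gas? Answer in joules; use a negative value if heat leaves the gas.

n = P₁V₁/(RT₁) = 67.8×5.85/(8.314×352) = 0.136 mol.
Polytropic n=1.52: T₂ = T₁(V₁/V₂)^(n−1) = 352×(0.280)^0.52 = 182 K; P₂ = P₁(V₁/V₂)^n = 9.80 kPa.
W = (P₁V₁−P₂V₂)/(n−1) = (67.8×5.85−9.80×20.9)/0.52 = 369 J.
ΔU = nCvΔT = 0.136×28.7×(182−352) = -662 J.
Q = ΔU + W = -293 J.

-293 J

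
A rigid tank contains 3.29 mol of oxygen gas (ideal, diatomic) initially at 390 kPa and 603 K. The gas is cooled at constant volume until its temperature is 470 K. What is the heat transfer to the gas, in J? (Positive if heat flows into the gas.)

V₁ = nRT₁/P₁ = 3.29×8.314×603/390 = 42.3 L.
Isochoric: V stays 42.3 L; P/T = const ⇒ T₂ = 470 K, P₂ = 304 kPa.
W = 0 (no volume change).
ΔU = nCvΔT = 3.29×20.8×(470−603) = -9090 J.
Q = ΔU = -9090 J.

-9090 J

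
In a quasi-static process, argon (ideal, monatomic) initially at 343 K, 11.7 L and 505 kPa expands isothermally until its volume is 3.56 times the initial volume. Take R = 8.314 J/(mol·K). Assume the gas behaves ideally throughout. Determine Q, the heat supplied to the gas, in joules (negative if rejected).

7500 J

n = P₁V₁/(RT₁) = 505×11.7/(8.314×343) = 2.07 mol.
Isothermal: T stays 343 K; PV = const ⇒ V₂ = 41.7 L, P₂ = 142 kPa.
ΔU = 0 (ideal gas, T constant).
W = nRT ln(V₂/V₁) = 2.07×8.314×343×ln(3.56) = 7500 J.
Q = ΔU + W = 7500 J.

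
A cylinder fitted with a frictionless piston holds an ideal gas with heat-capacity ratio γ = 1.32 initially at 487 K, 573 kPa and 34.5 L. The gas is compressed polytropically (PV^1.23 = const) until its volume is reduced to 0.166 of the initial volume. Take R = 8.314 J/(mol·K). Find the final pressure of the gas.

5220 kPa

Polytropic n=1.23: T₂ = T₁(V₁/V₂)^(n−1) = 487×(6.02)^0.23 = 736 K; P₂ = P₁(V₁/V₂)^n = 5220 kPa.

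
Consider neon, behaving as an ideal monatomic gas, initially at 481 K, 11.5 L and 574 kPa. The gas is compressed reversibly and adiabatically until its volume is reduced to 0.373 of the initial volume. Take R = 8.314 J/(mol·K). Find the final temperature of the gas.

928 K

Adiabatic: TV^(γ−1) = const ⇒ T₂ = 481×(2.68)^0.667 = 928 K; PV^γ = const ⇒ P₂ = 2970 kPa.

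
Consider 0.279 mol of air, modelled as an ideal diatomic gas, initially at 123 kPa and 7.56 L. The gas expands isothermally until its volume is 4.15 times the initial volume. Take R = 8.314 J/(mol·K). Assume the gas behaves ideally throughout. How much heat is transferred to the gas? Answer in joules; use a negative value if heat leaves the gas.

T₁ = P₁V₁/(nR) = 123×7.56/(0.279×8.314) = 401 K.
Isothermal: T stays 401 K; PV = const ⇒ V₂ = 31.4 L, P₂ = 29.6 kPa.
ΔU = 0 (ideal gas, T constant).
W = nRT ln(V₂/V₁) = 0.279×8.314×401×ln(4.15) = 1320 J.
Q = ΔU + W = 1320 J.

1320 J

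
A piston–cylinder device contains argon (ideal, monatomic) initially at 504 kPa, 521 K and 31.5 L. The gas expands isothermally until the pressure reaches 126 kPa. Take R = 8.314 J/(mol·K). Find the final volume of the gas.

126 L

Isothermal: T stays 521 K; PV = const ⇒ V₂ = 126 L, P₂ = 126 kPa.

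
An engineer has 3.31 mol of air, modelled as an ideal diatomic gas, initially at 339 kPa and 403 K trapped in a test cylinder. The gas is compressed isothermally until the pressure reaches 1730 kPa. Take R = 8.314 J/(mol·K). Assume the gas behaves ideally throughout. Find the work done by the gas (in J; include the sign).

-18100 J

V₁ = nRT₁/P₁ = 3.31×8.314×403/339 = 32.7 L.
Isothermal: T stays 403 K; PV = const ⇒ V₂ = 6.41 L, P₂ = 1730 kPa.
W = nRT ln(V₂/V₁) = 3.31×8.314×403×ln(0.196) = -18100 J.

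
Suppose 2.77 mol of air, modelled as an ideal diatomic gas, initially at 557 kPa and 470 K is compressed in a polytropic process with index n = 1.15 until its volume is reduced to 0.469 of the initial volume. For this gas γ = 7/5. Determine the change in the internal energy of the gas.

V₁ = nRT₁/P₁ = 2.77×8.314×470/557 = 19.4 L.
Polytropic n=1.15: T₂ = T₁(V₁/V₂)^(n−1) = 470×(2.13)^0.15 = 527 K; P₂ = P₁(V₁/V₂)^n = 1330 kPa.
For an ideal gas ΔU = nCvΔT with Cv = (5/2)R = 20.8 J/(mol·K).
ΔU = 2.77×20.8×(527−470) = 3250 J.

3250 J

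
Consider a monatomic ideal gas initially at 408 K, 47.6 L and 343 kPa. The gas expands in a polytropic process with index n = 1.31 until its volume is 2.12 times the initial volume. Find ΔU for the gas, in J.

n = P₁V₁/(RT₁) = 343×47.6/(8.314×408) = 4.81 mol.
Polytropic n=1.31: T₂ = T₁(V₁/V₂)^(n−1) = 408×(0.472)^0.31 = 323 K; P₂ = P₁(V₁/V₂)^n = 128 kPa.
For an ideal gas ΔU = nCvΔT with Cv = (3/2)R = 12.5 J/(mol·K).
ΔU = 4.81×12.5×(323−408) = -5090 J.

-5090 J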